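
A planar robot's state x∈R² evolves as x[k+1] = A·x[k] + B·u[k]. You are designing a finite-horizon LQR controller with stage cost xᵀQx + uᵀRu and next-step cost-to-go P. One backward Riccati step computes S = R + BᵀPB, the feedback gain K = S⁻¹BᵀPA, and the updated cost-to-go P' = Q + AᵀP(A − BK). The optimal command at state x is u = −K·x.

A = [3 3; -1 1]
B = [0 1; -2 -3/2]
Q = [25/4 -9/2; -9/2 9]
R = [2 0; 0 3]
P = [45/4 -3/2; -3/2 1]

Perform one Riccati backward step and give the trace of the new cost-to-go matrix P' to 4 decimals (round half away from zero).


58.9833

BᵀP = [3.0000 -2.0000; 13.5000 -3.0000]
S = R + BᵀPB = [2 0; 0 3] + [4.0000 6.0000; 6.0000 18.0000] = [6.0000 6.0000; 6.0000 21.0000]
BᵀPA = [11.0000 7.0000; 43.5000 37.5000]
K = S⁻¹·BᵀPA = [-0.3333 -0.8667; 2.1667 2.0333]
A−BK = [0.8333 0.9667; 1.5833 2.3167]
AᵀP(A−BK) = [20.6667 21.3333; 21.3333 23.0667]
P' = Q + AᵀP(A−BK) = [26.9167 16.8333; 16.8333 32.0667]
tr(P') = 58.9833


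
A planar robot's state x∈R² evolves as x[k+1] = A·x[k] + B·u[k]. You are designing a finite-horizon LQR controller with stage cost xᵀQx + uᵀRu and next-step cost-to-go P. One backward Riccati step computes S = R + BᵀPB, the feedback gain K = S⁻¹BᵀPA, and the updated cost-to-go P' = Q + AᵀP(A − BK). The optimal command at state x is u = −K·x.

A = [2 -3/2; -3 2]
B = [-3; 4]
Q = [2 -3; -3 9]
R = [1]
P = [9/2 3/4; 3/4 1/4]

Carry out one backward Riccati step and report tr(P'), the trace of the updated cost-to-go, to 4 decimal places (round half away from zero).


11.6705

BᵀP = [-10.5000 -1.2500]
S = R + BᵀPB = [1] + [26.5000] = [27.5000]
BᵀPA = [-17.2500 13.2500]
K = S⁻¹·BᵀPA = [-0.6273 0.4818]
A−BK = [0.1182 -0.0545; -0.4909 0.0727]
AᵀP(A−BK) = [0.4295 -0.3136; -0.3136 0.2409]
P' = Q + AᵀP(A−BK) = [2.4295 -3.3136; -3.3136 9.2409]
tr(P') = 11.6705


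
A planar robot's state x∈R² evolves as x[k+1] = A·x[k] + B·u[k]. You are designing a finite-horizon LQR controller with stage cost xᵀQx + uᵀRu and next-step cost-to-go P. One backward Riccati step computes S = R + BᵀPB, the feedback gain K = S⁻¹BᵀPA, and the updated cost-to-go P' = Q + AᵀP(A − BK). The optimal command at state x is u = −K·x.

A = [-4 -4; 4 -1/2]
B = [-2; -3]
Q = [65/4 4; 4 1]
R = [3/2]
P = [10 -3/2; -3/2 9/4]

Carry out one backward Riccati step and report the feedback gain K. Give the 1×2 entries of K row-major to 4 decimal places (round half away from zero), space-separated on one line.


1.0743 1.4600

BᵀP = [-15.5000 -3.7500]
S = R + BᵀPB = [3/2] + [42.2500] = [43.7500]
BᵀPA = [47.0000 63.8750]
K = S⁻¹·BᵀPA = [1.0743 1.4600]
A−BK = [-1.8514 -1.0800; 7.2229 3.8800]
AᵀP(A−BK) = [193.5086 107.8800; 107.8800 61.3050]
P' = Q + AᵀP(A−BK) = [209.7586 111.8800; 111.8800 62.3050]
tr(P') = 272.0636


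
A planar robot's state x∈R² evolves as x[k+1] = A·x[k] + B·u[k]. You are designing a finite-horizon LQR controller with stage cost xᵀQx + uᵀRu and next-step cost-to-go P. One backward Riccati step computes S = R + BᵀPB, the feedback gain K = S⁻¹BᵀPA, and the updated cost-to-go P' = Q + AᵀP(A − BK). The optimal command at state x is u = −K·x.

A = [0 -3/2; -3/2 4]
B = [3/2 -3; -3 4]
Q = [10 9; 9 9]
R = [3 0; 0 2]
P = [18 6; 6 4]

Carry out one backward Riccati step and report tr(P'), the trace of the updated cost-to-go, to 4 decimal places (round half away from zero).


30.0314

BᵀP = [9.0000 -3.0000; -30.0000 -2.0000]
S = R + BᵀPB = [3 0; 0 2] + [22.5000 -39.0000; -39.0000 82.0000] = [25.5000 -39.0000; -39.0000 84.0000]
BᵀPA = [4.5000 -25.5000; 3.0000 37.0000]
K = S⁻¹·BᵀPA = [0.7971 -1.1256; 0.4058 -0.0821]
A−BK = [0.0217 -0.0580; -0.7319 0.9517]
AᵀP(A−BK) = [4.1957 -5.1884; -5.1884 6.8357]
P' = Q + AᵀP(A−BK) = [14.1957 3.8116; 3.8116 15.8357]
tr(P') = 30.0314


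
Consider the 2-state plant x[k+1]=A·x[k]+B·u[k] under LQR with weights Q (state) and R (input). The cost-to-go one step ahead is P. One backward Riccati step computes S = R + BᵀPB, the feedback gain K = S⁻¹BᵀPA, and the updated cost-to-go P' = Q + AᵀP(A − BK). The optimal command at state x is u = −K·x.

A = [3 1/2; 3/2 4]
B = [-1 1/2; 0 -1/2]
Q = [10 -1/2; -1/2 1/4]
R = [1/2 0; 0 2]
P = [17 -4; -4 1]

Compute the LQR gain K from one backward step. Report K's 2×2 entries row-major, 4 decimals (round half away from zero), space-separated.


BᵀP = [-17.0000 4.0000; 10.5000 -2.5000]
S = R + BᵀPB = [1/2 0; 0 2] + [17.0000 -10.5000; -10.5000 6.5000] = [17.5000 -10.5000; -10.5000 8.5000]
BᵀPA = [-45.0000 7.5000; 27.7500 -4.7500]
K = S⁻¹·BᵀPA = [-2.3669 0.3604; 0.3409 -0.1136]
A−BK = [0.4627 0.9172; 1.6705 3.9432]
AᵀP(A−BK) = [3.2800 -0.1291; -0.1291 1.0073]
P' = Q + AᵀP(A−BK) = [13.2800 -0.6291; -0.6291 1.2573]
tr(P') = 14.5373

-2.3669 0.3604 0.3409 -0.1136


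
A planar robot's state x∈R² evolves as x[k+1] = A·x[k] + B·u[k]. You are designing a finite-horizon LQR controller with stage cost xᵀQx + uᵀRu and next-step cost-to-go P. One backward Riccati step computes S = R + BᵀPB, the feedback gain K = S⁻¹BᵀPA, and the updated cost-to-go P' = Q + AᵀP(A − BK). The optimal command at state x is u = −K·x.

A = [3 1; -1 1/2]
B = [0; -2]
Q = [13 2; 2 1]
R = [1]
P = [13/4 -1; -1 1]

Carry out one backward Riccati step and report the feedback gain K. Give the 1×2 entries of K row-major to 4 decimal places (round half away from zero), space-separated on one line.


BᵀP = [2.0000 -2.0000]
S = R + BᵀPB = [1] + [4.0000] = [5.0000]
BᵀPA = [8.0000 1.0000]
K = S⁻¹·BᵀPA = [1.6000 0.2000]
A−BK = [3.0000 1.0000; 2.2000 0.9000]
AᵀP(A−BK) = [23.4500 7.1500; 7.1500 2.3000]
P' = Q + AᵀP(A−BK) = [36.4500 9.1500; 9.1500 3.3000]
tr(P') = 39.7500

1.6000 0.2000


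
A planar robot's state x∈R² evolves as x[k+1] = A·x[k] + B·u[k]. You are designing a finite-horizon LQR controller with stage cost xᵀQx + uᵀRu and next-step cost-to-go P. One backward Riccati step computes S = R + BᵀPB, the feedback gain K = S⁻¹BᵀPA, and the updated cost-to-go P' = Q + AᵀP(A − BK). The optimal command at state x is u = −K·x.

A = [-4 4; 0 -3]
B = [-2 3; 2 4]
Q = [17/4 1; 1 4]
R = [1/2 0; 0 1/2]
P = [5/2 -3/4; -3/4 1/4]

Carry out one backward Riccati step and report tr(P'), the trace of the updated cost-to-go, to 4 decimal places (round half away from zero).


10.4171

BᵀP = [-6.5000 2.0000; 4.5000 -1.2500]
S = R + BᵀPB = [1/2 0; 0 1/2] + [17.0000 -11.5000; -11.5000 8.5000] = [17.5000 -11.5000; -11.5000 9.0000]
BᵀPA = [26.0000 -32.0000; -18.0000 21.7500]
K = S⁻¹·BᵀPA = [1.0693 -1.5000; -0.6337 0.5000]
A−BK = [0.0396 -0.5000; 0.3960 -2.0000]
AᵀP(A−BK) = [0.7921 -1.0000; -1.0000 1.3750]
P' = Q + AᵀP(A−BK) = [5.0421 0.0000; 0.0000 5.3750]
tr(P') = 10.4171


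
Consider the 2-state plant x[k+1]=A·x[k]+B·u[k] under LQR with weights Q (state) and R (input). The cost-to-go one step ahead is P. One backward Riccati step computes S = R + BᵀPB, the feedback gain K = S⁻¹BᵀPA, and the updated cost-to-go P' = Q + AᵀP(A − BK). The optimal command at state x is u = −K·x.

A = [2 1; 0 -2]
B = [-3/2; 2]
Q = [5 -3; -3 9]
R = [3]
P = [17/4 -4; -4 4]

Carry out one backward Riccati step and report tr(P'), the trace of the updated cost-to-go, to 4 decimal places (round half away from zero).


BᵀP = [-14.3750 14.0000]
S = R + BᵀPB = [3] + [49.5625] = [52.5625]
BᵀPA = [-28.7500 -42.3750]
K = S⁻¹·BᵀPA = [-0.5470 -0.8062]
A−BK = [1.1795 -0.2093; 1.0939 -0.3876]
AᵀP(A−BK) = [1.2747 1.3222; 1.3222 2.0880]
P' = Q + AᵀP(A−BK) = [6.2747 -1.6778; -1.6778 11.0880]
tr(P') = 17.3627

17.3627


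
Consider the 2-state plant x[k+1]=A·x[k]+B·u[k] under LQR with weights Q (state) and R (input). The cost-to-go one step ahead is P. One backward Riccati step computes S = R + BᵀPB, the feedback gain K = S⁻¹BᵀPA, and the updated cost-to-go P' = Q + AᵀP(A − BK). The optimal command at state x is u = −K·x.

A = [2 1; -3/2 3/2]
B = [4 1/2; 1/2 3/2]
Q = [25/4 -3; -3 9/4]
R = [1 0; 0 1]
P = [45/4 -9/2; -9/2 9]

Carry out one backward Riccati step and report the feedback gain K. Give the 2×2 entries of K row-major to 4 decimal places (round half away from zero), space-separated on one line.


BᵀP = [42.7500 -13.5000; -1.1250 11.2500]
S = R + BᵀPB = [1 0; 0 1] + [164.2500 1.1250; 1.1250 16.3125] = [165.2500 1.1250; 1.1250 17.3125]
BᵀPA = [105.7500 22.5000; -19.1250 15.7500]
K = S⁻¹·BᵀPA = [0.6477 0.1300; -1.1468 0.9013]
A−BK = [-0.0176 0.0293; -0.1037 0.0830]
AᵀP(A−BK) = [1.8185 -1.0124; -1.0124 0.8791]
P' = Q + AᵀP(A−BK) = [8.0685 -4.0124; -4.0124 3.1291]
tr(P') = 11.1976

0.6477 0.1300 -1.1468 0.9013


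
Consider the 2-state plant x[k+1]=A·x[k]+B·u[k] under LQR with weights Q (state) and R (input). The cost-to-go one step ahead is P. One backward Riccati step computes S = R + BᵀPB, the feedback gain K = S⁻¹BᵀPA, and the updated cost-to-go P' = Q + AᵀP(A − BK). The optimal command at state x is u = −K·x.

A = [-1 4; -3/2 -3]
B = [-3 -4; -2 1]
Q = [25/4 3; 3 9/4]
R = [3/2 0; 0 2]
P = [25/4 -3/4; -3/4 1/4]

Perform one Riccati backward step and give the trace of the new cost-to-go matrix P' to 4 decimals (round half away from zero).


BᵀP = [-17.2500 1.7500; -25.7500 3.2500]
S = R + BᵀPB = [3/2 0; 0 2] + [48.2500 70.7500; 70.7500 106.2500] = [49.7500 70.7500; 70.7500 108.2500]
BᵀPA = [14.6250 -74.2500; 20.8750 -112.7500]
K = S⁻¹·BᵀPA = [0.2797 -0.1593; 0.0100 -0.9375]
A−BK = [-0.1208 -0.2277; -0.9506 -2.3810]
AᵀP(A−BK) = [0.2624 0.2741; 0.2741 2.7239]
P' = Q + AᵀP(A−BK) = [6.5124 3.2741; 3.2741 4.9739]
tr(P') = 11.4863

11.4863


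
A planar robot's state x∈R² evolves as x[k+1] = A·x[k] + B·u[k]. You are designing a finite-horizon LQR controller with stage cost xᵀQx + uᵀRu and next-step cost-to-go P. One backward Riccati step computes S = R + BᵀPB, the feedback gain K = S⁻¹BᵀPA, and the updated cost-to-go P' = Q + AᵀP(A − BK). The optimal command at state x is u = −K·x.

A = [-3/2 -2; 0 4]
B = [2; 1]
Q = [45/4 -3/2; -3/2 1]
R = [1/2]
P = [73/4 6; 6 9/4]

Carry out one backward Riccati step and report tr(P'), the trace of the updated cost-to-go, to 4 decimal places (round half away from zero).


BᵀP = [42.5000 14.2500]
S = R + BᵀPB = [1/2] + [99.2500] = [99.7500]
BᵀPA = [-63.7500 -28.0000]
K = S⁻¹·BᵀPA = [-0.6391 -0.2807]
A−BK = [-0.2218 -1.4386; 0.6391 4.2807]
AᵀP(A−BK) = [0.3200 0.8553; 0.8553 5.1404]
P' = Q + AᵀP(A−BK) = [11.5700 -0.6447; -0.6447 6.1404]
tr(P') = 17.7104

17.7104


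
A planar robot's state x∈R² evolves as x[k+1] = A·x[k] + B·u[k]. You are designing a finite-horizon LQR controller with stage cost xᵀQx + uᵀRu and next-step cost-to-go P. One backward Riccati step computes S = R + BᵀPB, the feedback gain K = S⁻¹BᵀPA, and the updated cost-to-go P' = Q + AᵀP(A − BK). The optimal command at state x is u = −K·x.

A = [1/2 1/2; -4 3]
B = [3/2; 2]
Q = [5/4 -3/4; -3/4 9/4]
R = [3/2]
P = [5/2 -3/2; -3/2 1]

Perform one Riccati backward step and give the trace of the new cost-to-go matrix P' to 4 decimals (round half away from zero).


BᵀP = [0.7500 -0.2500]
S = R + BᵀPB = [3/2] + [0.6250] = [2.1250]
BᵀPA = [1.3750 -0.3750]
K = S⁻¹·BᵀPA = [0.6471 -0.1765]
A−BK = [-0.4706 0.7647; -5.2941 3.3529]
AᵀP(A−BK) = [21.7353 -10.3824; -10.3824 5.0588]
P' = Q + AᵀP(A−BK) = [22.9853 -11.1324; -11.1324 7.3088]
tr(P') = 30.2941

30.2941


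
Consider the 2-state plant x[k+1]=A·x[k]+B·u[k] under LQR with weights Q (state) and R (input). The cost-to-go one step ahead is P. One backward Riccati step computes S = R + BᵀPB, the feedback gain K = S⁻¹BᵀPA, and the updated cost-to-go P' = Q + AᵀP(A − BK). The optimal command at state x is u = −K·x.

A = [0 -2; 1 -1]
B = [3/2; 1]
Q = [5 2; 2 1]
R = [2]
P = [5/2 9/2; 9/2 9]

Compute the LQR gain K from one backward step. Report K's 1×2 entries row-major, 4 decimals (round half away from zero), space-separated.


0.5228 -1.0705

BᵀP = [8.2500 15.7500]
S = R + BᵀPB = [2] + [28.1250] = [30.1250]
BᵀPA = [15.7500 -32.2500]
K = S⁻¹·BᵀPA = [0.5228 -1.0705]
A−BK = [-0.7842 -0.3942; 0.4772 0.0705]
AᵀP(A−BK) = [0.7656 -1.1390; -1.1390 2.4751]
P' = Q + AᵀP(A−BK) = [5.7656 0.8610; 0.8610 3.4751]
tr(P') = 9.2407


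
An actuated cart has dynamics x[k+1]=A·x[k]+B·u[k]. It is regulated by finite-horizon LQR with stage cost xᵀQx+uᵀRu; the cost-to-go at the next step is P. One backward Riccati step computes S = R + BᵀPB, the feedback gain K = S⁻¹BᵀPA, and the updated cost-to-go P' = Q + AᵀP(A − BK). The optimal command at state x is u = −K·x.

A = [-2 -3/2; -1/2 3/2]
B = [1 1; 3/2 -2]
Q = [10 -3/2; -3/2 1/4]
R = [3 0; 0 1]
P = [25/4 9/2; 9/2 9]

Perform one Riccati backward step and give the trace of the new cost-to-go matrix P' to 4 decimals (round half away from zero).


BᵀP = [13.0000 18.0000; -2.7500 -13.5000]
S = R + BᵀPB = [3 0; 0 1] + [40.0000 -23.0000; -23.0000 24.2500] = [43.0000 -23.0000; -23.0000 25.2500]
BᵀPA = [-35.0000 7.5000; 12.2500 -16.1250]
K = S⁻¹·BᵀPA = [-1.0813 -0.3260; -0.4998 -0.9356]
A−BK = [-0.4189 -0.2384; 0.1224 0.1179]
AᵀP(A−BK) = [4.5276 1.9257; 1.9257 1.4215]
P' = Q + AᵀP(A−BK) = [14.5276 0.4257; 0.4257 1.6715]
tr(P') = 16.1991

16.1991


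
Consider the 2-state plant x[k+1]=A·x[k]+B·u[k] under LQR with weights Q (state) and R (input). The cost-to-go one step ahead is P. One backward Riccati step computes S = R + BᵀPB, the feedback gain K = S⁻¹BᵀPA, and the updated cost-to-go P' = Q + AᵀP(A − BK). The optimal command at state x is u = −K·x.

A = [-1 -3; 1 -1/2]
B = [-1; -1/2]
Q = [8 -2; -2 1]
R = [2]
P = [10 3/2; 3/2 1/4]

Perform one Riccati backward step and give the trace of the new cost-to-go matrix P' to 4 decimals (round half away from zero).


24.0737

BᵀP = [-10.7500 -1.6250]
S = R + BᵀPB = [2] + [11.5625] = [13.5625]
BᵀPA = [9.1250 33.0625]
K = S⁻¹·BᵀPA = [0.6728 2.4378]
A−BK = [-0.3272 -0.5622; 1.3364 0.7189]
AᵀP(A−BK) = [1.1106 3.8802; 3.8802 13.9631]
P' = Q + AᵀP(A−BK) = [9.1106 1.8802; 1.8802 14.9631]
tr(P') = 24.0737


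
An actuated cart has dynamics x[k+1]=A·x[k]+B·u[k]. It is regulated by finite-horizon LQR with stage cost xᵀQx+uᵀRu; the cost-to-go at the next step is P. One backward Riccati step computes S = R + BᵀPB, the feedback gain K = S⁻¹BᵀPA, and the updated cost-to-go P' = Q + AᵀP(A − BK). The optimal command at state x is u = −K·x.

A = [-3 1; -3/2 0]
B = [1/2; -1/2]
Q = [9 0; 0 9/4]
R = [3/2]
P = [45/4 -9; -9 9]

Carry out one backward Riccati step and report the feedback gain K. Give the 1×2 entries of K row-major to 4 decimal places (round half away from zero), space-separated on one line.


-1.5254 0.9153

BᵀP = [10.1250 -9.0000]
S = R + BᵀPB = [3/2] + [9.5625] = [11.0625]
BᵀPA = [-16.8750 10.1250]
K = S⁻¹·BᵀPA = [-1.5254 0.9153]
A−BK = [-2.2373 0.5424; -2.2627 0.4576]
AᵀP(A−BK) = [14.7585 -4.8051; -4.8051 1.9831]
P' = Q + AᵀP(A−BK) = [23.7585 -4.8051; -4.8051 4.2331]
tr(P') = 27.9915


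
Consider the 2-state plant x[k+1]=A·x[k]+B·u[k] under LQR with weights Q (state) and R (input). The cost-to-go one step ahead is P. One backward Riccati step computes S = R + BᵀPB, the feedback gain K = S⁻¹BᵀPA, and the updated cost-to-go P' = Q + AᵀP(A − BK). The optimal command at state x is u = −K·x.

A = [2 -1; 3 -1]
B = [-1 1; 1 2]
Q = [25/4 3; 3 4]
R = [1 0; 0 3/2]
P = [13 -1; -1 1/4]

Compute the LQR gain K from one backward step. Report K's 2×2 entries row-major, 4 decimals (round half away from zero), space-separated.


-0.7895 0.4737 0.9931 -0.4394

BᵀP = [-14.0000 1.2500; 11.0000 -0.5000]
S = R + BᵀPB = [1 0; 0 3/2] + [15.2500 -11.5000; -11.5000 10.0000] = [16.2500 -11.5000; -11.5000 11.5000]
BᵀPA = [-24.2500 12.7500; 20.5000 -10.5000]
K = S⁻¹·BᵀPA = [-0.7895 0.4737; 0.9931 -0.4394]
A−BK = [0.2174 -0.0870; 1.8032 -0.5950]
AᵀP(A−BK) = [2.7460 -1.2563; -1.2563 0.5973]
P' = Q + AᵀP(A−BK) = [8.9960 1.7437; 1.7437 4.5973]
tr(P') = 13.5932


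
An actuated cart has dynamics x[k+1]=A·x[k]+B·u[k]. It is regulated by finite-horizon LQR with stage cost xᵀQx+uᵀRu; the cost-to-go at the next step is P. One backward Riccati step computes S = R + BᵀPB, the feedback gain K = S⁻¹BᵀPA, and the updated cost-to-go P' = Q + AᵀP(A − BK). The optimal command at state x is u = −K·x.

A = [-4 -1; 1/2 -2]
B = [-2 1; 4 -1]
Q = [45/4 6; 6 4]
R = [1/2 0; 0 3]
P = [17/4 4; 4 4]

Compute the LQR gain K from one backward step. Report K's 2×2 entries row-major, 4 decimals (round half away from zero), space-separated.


BᵀP = [7.5000 8.0000; 0.2500 0.0000]
S = R + BᵀPB = [1/2 0; 0 3] + [17.0000 -0.5000; -0.5000 0.2500] = [17.5000 -0.5000; -0.5000 3.2500]
BᵀPA = [-26.0000 -23.5000; -1.0000 -0.2500]
K = S⁻¹·BᵀPA = [-1.5011 -1.3510; -0.5386 -0.2848]
A−BK = [-6.4636 -3.4172; 5.9658 3.1192]
AᵀP(A−BK) = [13.4327 7.5894; 7.5894 4.4305]
P' = Q + AᵀP(A−BK) = [24.6827 13.5894; 13.5894 8.4305]
tr(P') = 33.1131

-1.5011 -1.3510 -0.5386 -0.2848


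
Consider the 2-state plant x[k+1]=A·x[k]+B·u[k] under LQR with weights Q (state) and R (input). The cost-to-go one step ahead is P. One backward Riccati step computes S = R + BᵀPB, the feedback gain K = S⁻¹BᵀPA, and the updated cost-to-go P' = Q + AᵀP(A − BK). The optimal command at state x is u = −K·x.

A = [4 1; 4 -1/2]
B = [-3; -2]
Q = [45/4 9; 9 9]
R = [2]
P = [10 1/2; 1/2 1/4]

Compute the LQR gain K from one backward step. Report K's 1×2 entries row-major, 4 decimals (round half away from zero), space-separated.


-1.3333 -0.3030

BᵀP = [-31.0000 -2.0000]
S = R + BᵀPB = [2] + [97.0000] = [99.0000]
BᵀPA = [-132.0000 -30.0000]
K = S⁻¹·BᵀPA = [-1.3333 -0.3030]
A−BK = [0.0000 0.0909; 1.3333 -1.1061]
AᵀP(A−BK) = [4.0000 0.5000; 0.5000 0.4716]
P' = Q + AᵀP(A−BK) = [15.2500 9.5000; 9.5000 9.4716]
tr(P') = 24.7216


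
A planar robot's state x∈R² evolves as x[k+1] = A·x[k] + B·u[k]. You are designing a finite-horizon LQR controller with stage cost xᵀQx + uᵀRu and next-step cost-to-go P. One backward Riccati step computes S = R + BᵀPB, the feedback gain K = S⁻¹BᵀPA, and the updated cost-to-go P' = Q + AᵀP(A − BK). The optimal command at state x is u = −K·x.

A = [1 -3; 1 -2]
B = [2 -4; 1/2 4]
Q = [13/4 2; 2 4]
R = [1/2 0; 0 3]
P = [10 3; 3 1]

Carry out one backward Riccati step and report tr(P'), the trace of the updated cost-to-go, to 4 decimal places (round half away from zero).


BᵀP = [21.5000 6.5000; -28.0000 -8.0000]
S = R + BᵀPB = [1/2 0; 0 3] + [46.2500 -60.0000; -60.0000 80.0000] = [46.7500 -60.0000; -60.0000 83.0000]
BᵀPA = [28.0000 -77.5000; -36.0000 100.0000]
K = S⁻¹·BᵀPA = [0.5852 -1.5433; -0.0107 0.0892]
A−BK = [-0.2132 0.4434; 0.7502 -1.5852]
AᵀP(A−BK) = [0.2293 -0.5772; -0.5772 1.4764]
P' = Q + AᵀP(A−BK) = [3.4793 1.4228; 1.4228 5.4764]
tr(P') = 8.9556

8.9556


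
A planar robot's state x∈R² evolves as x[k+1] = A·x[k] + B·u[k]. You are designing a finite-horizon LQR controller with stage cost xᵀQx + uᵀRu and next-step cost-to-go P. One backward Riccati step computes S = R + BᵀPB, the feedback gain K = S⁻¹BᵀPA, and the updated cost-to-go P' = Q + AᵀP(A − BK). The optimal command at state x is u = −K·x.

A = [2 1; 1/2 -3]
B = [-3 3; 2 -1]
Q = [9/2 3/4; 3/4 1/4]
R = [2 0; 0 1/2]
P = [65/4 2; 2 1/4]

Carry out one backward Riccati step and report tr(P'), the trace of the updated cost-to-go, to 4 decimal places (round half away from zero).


BᵀP = [-44.7500 -5.5000; 46.7500 5.7500]
S = R + BᵀPB = [2 0; 0 1/2] + [123.2500 -128.7500; -128.7500 134.5000] = [125.2500 -128.7500; -128.7500 135.0000]
BᵀPA = [-92.2500 -28.2500; 96.3750 29.5000]
K = S⁻¹·BᵀPA = [-0.1369 -0.0470; 0.5833 0.1737]
A−BK = [-0.1607 0.3379; 1.3571 -2.7323]
AᵀP(A−BK) = [0.2154 0.0494; 0.0494 0.0483]
P' = Q + AᵀP(A−BK) = [4.7154 0.7994; 0.7994 0.2983]
tr(P') = 5.0136

5.0136


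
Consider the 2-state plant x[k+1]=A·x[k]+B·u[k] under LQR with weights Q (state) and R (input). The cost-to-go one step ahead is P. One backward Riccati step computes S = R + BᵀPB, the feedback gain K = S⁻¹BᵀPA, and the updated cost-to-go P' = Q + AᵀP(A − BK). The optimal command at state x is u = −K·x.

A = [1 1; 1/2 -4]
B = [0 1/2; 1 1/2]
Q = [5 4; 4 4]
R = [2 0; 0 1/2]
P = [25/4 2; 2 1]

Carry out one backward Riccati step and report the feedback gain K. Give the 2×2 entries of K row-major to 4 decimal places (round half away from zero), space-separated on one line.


0.1260 -0.4959 1.4146 -0.3415

BᵀP = [2.0000 1.0000; 4.1250 1.5000]
S = R + BᵀPB = [2 0; 0 1/2] + [1.0000 1.5000; 1.5000 2.8125] = [3.0000 1.5000; 1.5000 3.3125]
BᵀPA = [2.5000 -2.0000; 4.8750 -1.8750]
K = S⁻¹·BᵀPA = [0.1260 -0.4959; 1.4146 -0.3415]
A−BK = [0.2927 1.1707; -0.3333 -3.3333]
AᵀP(A−BK) = [1.2886 0.1545; 0.1545 4.6179]
P' = Q + AᵀP(A−BK) = [6.2886 4.1545; 4.1545 8.6179]
tr(P') = 14.9065


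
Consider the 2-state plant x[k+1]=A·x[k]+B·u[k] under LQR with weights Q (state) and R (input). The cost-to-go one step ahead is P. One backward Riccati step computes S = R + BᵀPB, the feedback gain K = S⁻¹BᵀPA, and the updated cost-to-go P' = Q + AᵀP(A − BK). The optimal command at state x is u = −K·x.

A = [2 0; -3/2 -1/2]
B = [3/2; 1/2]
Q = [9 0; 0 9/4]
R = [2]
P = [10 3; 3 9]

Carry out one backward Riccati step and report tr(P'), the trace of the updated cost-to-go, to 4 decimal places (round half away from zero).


BᵀP = [16.5000 9.0000]
S = R + BᵀPB = [2] + [29.2500] = [31.2500]
BᵀPA = [19.5000 -4.5000]
K = S⁻¹·BᵀPA = [0.6240 -0.1440]
A−BK = [1.0640 0.2160; -1.8120 -0.4280]
AᵀP(A−BK) = [30.0820 6.5580; 6.5580 1.6020]
P' = Q + AᵀP(A−BK) = [39.0820 6.5580; 6.5580 3.8520]
tr(P') = 42.9340

42.9340


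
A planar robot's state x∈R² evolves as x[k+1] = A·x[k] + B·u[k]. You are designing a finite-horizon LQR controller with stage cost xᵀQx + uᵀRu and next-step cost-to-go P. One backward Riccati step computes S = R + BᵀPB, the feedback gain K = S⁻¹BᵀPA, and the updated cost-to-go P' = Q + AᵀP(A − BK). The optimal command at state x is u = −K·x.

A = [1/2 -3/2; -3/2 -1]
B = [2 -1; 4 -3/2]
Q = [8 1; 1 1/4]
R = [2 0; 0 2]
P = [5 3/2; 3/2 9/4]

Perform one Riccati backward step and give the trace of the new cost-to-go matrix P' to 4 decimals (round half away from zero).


BᵀP = [16.0000 12.0000; -7.2500 -4.8750]
S = R + BᵀPB = [2 0; 0 2] + [80.0000 -34.0000; -34.0000 14.5625] = [82.0000 -34.0000; -34.0000 16.5625]
BᵀPA = [-10.0000 -36.0000; 3.6875 15.7500]
K = S⁻¹·BᵀPA = [-0.1991 -0.3006; -0.1861 0.3340]
A−BK = [0.7121 -0.5649; -0.9827 0.7032]
AᵀP(A−BK) = [2.7576 -1.9870; -1.9870 1.9202]
P' = Q + AᵀP(A−BK) = [10.7576 -0.9870; -0.9870 2.1702]
tr(P') = 12.9278

12.9278


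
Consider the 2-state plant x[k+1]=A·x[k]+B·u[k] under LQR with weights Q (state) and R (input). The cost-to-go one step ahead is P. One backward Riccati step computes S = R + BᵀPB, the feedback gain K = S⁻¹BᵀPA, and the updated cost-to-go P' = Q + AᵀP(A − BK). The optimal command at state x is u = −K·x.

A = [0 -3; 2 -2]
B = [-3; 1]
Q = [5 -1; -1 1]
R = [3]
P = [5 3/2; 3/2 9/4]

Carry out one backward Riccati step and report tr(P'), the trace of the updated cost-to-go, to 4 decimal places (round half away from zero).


BᵀP = [-13.5000 -2.2500]
S = R + BᵀPB = [3] + [38.2500] = [41.2500]
BᵀPA = [-4.5000 45.0000]
K = S⁻¹·BᵀPA = [-0.1091 1.0909]
A−BK = [-0.3273 0.2727; 2.1091 -3.0909]
AᵀP(A−BK) = [8.5091 -13.0909; -13.0909 22.9091]
P' = Q + AᵀP(A−BK) = [13.5091 -14.0909; -14.0909 23.9091]
tr(P') = 37.4182

37.4182


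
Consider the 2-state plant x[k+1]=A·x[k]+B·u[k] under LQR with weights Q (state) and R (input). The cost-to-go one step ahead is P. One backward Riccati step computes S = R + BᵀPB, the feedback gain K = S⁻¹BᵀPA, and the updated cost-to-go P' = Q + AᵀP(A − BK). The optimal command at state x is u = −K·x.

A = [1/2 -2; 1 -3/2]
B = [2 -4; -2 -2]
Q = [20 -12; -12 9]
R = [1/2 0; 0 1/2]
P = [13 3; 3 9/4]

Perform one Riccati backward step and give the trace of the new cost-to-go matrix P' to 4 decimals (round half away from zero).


29.2412

BᵀP = [20.0000 1.5000; -58.0000 -16.5000]
S = R + BᵀPB = [1/2 0; 0 1/2] + [37.0000 -83.0000; -83.0000 265.0000] = [37.5000 -83.0000; -83.0000 265.5000]
BᵀPA = [11.5000 -42.2500; -45.5000 140.7500]
K = S⁻¹·BᵀPA = [-0.2358 0.1516; -0.2451 0.5775]
A−BK = [-0.0088 0.0069; 0.0382 -0.0419]
AᵀP(A−BK) = [0.0601 -0.0911; -0.0911 0.1811]
P' = Q + AᵀP(A−BK) = [20.0601 -12.0911; -12.0911 9.1811]
tr(P') = 29.2412


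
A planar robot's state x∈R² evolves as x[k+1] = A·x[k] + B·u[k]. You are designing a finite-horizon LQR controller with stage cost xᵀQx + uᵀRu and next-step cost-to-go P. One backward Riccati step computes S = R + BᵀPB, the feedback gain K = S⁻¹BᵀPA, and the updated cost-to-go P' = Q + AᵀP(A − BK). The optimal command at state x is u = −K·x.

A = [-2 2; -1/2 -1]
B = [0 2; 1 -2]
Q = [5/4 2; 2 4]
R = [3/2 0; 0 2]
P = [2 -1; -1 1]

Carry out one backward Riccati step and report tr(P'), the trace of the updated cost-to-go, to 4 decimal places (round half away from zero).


8.2564

BᵀP = [-1.0000 1.0000; 6.0000 -4.0000]
S = R + BᵀPB = [3/2 0; 0 2] + [1.0000 -4.0000; -4.0000 20.0000] = [2.5000 -4.0000; -4.0000 22.0000]
BᵀPA = [1.5000 -3.0000; -10.0000 16.0000]
K = S⁻¹·BᵀPA = [-0.1795 -0.0513; -0.4872 0.7179]
A−BK = [-1.0256 0.5641; -1.2949 0.4872]
AᵀP(A−BK) = [1.6474 -1.2436; -1.2436 1.3590]
P' = Q + AᵀP(A−BK) = [2.8974 0.7564; 0.7564 5.3590]
tr(P') = 8.2564


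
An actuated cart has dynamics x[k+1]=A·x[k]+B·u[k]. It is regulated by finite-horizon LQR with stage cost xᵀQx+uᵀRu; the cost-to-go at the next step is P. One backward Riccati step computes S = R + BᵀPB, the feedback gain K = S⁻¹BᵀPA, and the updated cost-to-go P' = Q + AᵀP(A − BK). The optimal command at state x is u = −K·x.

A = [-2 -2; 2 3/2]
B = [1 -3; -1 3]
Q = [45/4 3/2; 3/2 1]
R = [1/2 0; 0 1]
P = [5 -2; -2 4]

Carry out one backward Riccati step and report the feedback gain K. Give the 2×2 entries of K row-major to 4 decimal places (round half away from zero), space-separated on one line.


-0.3611 -0.3194 0.5417 0.4792

BᵀP = [7.0000 -6.0000; -21.0000 18.0000]
S = R + BᵀPB = [1/2 0; 0 1] + [13.0000 -39.0000; -39.0000 117.0000] = [13.5000 -39.0000; -39.0000 118.0000]
BᵀPA = [-26.0000 -23.0000; 78.0000 69.0000]
K = S⁻¹·BᵀPA = [-0.3611 -0.3194; 0.5417 0.4792]
A−BK = [-0.0139 -0.2431; 0.0139 -0.2569]
AᵀP(A−BK) = [0.3611 0.3194; 0.3194 0.5903]
P' = Q + AᵀP(A−BK) = [11.6111 1.8194; 1.8194 1.5903]
tr(P') = 13.2014


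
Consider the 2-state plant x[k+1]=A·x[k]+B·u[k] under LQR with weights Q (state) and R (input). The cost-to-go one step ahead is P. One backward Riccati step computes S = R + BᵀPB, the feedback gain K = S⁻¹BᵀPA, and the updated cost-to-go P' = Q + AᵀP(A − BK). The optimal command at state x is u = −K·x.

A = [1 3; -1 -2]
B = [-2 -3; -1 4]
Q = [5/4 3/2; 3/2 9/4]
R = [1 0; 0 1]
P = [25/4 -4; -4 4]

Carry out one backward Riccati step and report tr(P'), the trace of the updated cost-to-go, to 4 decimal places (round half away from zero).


BᵀP = [-8.5000 4.0000; -34.7500 28.0000]
S = R + BᵀPB = [1 0; 0 1] + [13.0000 41.5000; 41.5000 216.2500] = [14.0000 41.5000; 41.5000 217.2500]
BᵀPA = [-12.5000 -33.5000; -62.7500 -160.2500]
K = S⁻¹·BᵀPA = [-0.0845 -0.4756; -0.2727 -0.6468]
A−BK = [0.0129 0.1084; 0.0063 0.1114]
AᵀP(A−BK) = [0.0821 0.2196; 0.2196 0.6710]
P' = Q + AᵀP(A−BK) = [1.3321 1.7196; 1.7196 2.9210]
tr(P') = 4.2531

4.2531


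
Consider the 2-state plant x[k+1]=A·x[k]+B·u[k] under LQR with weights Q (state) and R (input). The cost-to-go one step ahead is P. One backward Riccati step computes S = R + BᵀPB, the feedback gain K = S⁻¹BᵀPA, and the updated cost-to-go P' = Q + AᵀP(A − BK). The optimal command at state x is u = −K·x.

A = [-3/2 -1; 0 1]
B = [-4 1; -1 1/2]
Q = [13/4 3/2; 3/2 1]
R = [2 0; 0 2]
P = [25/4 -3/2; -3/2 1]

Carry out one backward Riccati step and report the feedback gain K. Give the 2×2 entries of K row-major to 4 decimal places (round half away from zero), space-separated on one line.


0.3750 0.3214 -0.0536 0.0357

BᵀP = [-23.5000 5.0000; 5.5000 -1.0000]
S = R + BᵀPB = [2 0; 0 2] + [89.0000 -21.0000; -21.0000 5.0000] = [91.0000 -21.0000; -21.0000 7.0000]
BᵀPA = [35.2500 28.5000; -8.2500 -6.5000]
K = S⁻¹·BᵀPA = [0.3750 0.3214; -0.0536 0.0357]
A−BK = [0.0536 0.2500; 0.4018 1.3036]
AᵀP(A−BK) = [0.4018 0.5893; 0.5893 1.3214]
P' = Q + AᵀP(A−BK) = [3.6518 2.0893; 2.0893 2.3214]
tr(P') = 5.9732


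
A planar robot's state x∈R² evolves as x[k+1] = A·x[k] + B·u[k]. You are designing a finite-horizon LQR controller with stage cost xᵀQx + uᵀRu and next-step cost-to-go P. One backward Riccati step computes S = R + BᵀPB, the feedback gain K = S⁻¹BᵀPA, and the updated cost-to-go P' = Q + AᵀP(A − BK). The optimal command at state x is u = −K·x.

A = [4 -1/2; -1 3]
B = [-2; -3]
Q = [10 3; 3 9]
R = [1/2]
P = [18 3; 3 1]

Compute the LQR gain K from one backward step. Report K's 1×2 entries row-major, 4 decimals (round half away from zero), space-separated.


-1.4553 -0.0383

BᵀP = [-45.0000 -9.0000]
S = R + BᵀPB = [1/2] + [117.0000] = [117.5000]
BᵀPA = [-171.0000 -4.5000]
K = S⁻¹·BᵀPA = [-1.4553 -0.0383]
A−BK = [1.0894 -0.5766; -5.3660 2.8851]
AᵀP(A−BK) = [16.1404 -8.0489; -8.0489 4.3277]
P' = Q + AᵀP(A−BK) = [26.1404 -5.0489; -5.0489 13.3277]
tr(P') = 39.4681


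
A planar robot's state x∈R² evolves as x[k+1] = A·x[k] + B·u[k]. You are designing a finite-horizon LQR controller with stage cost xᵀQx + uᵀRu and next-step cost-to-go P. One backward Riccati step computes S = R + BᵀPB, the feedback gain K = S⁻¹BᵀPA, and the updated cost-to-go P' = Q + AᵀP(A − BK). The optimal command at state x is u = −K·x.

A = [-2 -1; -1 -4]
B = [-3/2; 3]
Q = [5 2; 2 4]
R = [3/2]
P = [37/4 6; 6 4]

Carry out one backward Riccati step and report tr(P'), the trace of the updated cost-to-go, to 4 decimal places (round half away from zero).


BᵀP = [4.1250 3.0000]
S = R + BᵀPB = [3/2] + [2.8125] = [4.3125]
BᵀPA = [-11.2500 -16.1250]
K = S⁻¹·BᵀPA = [-2.6087 -3.7391]
A−BK = [-5.9130 -6.6087; 6.8261 7.2174]
AᵀP(A−BK) = [35.6522 46.4348; 46.4348 60.9565]
P' = Q + AᵀP(A−BK) = [40.6522 48.4348; 48.4348 64.9565]
tr(P') = 105.6087

105.6087


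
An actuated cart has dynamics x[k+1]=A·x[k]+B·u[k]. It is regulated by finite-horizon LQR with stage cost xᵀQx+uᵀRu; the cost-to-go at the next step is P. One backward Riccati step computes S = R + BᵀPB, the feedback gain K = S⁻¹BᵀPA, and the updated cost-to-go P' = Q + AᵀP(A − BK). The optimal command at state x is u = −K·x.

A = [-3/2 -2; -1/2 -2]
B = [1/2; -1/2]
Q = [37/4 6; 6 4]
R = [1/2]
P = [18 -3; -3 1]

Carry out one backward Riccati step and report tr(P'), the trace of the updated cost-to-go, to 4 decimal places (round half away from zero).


BᵀP = [10.5000 -2.0000]
S = R + BᵀPB = [1/2] + [6.2500] = [6.7500]
BᵀPA = [-14.7500 -17.0000]
K = S⁻¹·BᵀPA = [-2.1852 -2.5185]
A−BK = [-0.4074 -0.7407; -1.5926 -3.2593]
AᵀP(A−BK) = [4.0185 5.8519; 5.8519 9.1852]
P' = Q + AᵀP(A−BK) = [13.2685 11.8519; 11.8519 13.1852]
tr(P') = 26.4537

26.4537


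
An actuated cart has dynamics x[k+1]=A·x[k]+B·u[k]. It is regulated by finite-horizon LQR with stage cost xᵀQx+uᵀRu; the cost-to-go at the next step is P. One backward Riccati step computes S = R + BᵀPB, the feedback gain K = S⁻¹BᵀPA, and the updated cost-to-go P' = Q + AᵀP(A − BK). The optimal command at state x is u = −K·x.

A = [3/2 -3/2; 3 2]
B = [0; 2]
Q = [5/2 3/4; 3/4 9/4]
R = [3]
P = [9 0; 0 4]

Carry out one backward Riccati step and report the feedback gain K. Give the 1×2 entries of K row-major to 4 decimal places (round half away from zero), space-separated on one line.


BᵀP = [0.0000 8.0000]
S = R + BᵀPB = [3] + [16.0000] = [19.0000]
BᵀPA = [24.0000 16.0000]
K = S⁻¹·BᵀPA = [1.2632 0.8421]
A−BK = [1.5000 -1.5000; 0.4737 0.3158]
AᵀP(A−BK) = [25.9342 -16.4605; -16.4605 22.7763]
P' = Q + AᵀP(A−BK) = [28.4342 -15.7105; -15.7105 25.0263]
tr(P') = 53.4605

1.2632 0.8421


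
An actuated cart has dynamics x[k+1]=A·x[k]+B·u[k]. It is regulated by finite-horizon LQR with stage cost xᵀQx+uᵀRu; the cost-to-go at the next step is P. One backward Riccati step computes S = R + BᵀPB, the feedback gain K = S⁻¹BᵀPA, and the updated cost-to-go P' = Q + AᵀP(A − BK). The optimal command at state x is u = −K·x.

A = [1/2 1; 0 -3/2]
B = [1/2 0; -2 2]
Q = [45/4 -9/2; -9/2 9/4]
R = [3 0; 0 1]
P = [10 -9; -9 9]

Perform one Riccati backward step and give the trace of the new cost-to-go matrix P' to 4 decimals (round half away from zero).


15.4111

BᵀP = [23.0000 -22.5000; -18.0000 18.0000]
S = R + BᵀPB = [3 0; 0 1] + [56.5000 -45.0000; -45.0000 36.0000] = [59.5000 -45.0000; -45.0000 37.0000]
BᵀPA = [11.5000 56.7500; -9.0000 -45.0000]
K = S⁻¹·BᵀPA = [0.1161 0.4235; -0.1020 -0.7011]
A−BK = [0.4419 0.7882; 0.4363 0.7493]
AᵀP(A−BK) = [0.2465 0.5694; 0.5694 1.6647]
P' = Q + AᵀP(A−BK) = [11.4965 -3.9306; -3.9306 3.9147]
tr(P') = 15.4111


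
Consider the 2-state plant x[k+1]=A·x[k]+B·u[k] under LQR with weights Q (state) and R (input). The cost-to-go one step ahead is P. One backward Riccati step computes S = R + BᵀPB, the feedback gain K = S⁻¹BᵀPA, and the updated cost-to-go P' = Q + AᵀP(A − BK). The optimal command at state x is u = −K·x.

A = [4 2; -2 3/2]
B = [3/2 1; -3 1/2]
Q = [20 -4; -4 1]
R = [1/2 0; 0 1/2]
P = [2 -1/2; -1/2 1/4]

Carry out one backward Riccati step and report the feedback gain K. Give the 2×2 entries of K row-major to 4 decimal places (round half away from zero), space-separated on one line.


1.4009 0.2857 1.2104 0.9048

BᵀP = [4.5000 -1.5000; 1.7500 -0.3750]
S = R + BᵀPB = [1/2 0; 0 1/2] + [11.2500 3.7500; 3.7500 1.5625] = [11.7500 3.7500; 3.7500 2.0625]
BᵀPA = [21.0000 6.7500; 7.7500 2.9375]
K = S⁻¹·BᵀPA = [1.4009 0.2857; 1.2104 0.9048]
A−BK = [0.6882 0.6667; 1.5975 1.9048]
AᵀP(A−BK) = [2.1997 1.2381; 1.2381 0.9762]
P' = Q + AᵀP(A−BK) = [22.1997 -2.7619; -2.7619 1.9762]
tr(P') = 24.1759


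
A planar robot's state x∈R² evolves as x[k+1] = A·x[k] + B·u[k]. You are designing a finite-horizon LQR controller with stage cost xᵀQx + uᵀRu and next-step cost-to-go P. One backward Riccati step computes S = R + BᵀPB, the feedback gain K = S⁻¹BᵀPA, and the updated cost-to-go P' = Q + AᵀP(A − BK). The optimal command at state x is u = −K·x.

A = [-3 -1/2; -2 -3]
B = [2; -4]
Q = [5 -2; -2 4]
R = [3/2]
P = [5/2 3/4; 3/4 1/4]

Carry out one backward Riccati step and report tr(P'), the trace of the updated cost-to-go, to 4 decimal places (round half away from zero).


BᵀP = [2.0000 0.5000]
S = R + BᵀPB = [3/2] + [2.0000] = [3.5000]
BᵀPA = [-7.0000 -2.5000]
K = S⁻¹·BᵀPA = [-2.0000 -0.7143]
A−BK = [1.0000 0.9286; -10.0000 -5.8571]
AᵀP(A−BK) = [18.5000 7.7500; 7.7500 3.3393]
P' = Q + AᵀP(A−BK) = [23.5000 5.7500; 5.7500 7.3393]
tr(P') = 30.8393

30.8393


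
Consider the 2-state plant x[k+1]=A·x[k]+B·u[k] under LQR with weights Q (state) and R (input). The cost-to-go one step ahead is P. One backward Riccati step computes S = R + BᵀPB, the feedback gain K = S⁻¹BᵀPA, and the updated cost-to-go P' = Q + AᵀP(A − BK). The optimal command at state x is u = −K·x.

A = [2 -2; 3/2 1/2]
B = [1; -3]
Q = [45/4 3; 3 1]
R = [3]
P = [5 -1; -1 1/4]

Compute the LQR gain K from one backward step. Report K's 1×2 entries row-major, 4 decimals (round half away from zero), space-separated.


BᵀP = [8.0000 -1.7500]
S = R + BᵀPB = [3] + [13.2500] = [16.2500]
BᵀPA = [13.3750 -16.8750]
K = S⁻¹·BᵀPA = [0.8231 -1.0385]
A−BK = [1.1769 -0.9615; 3.9692 -2.6154]
AᵀP(A−BK) = [3.5538 -3.9231; -3.9231 4.5385]
P' = Q + AᵀP(A−BK) = [14.8038 -0.9231; -0.9231 5.5385]
tr(P') = 20.3423

0.8231 -1.0385


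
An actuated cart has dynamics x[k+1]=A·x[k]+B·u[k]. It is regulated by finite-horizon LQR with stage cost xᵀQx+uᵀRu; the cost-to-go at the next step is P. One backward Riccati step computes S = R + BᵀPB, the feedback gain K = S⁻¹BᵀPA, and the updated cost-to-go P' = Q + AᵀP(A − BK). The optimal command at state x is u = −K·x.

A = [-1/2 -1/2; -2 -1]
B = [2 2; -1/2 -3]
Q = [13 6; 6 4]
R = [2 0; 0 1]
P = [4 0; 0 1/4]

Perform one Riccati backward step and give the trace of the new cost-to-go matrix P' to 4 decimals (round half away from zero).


18.4407

BᵀP = [8.0000 -0.1250; 8.0000 -0.7500]
S = R + BᵀPB = [2 0; 0 1] + [16.0625 16.3750; 16.3750 18.2500] = [18.0625 16.3750; 16.3750 19.2500]
BᵀPA = [-3.7500 -3.8750; -2.5000 -3.2500]
K = S⁻¹·BᵀPA = [-0.3928 -0.2687; 0.2042 0.0597]
A−BK = [-0.1229 -0.0821; -1.5837 -0.9552]
AᵀP(A−BK) = [1.0377 0.6418; 0.6418 0.4030]
P' = Q + AᵀP(A−BK) = [14.0377 6.6418; 6.6418 4.4030]
tr(P') = 18.4407


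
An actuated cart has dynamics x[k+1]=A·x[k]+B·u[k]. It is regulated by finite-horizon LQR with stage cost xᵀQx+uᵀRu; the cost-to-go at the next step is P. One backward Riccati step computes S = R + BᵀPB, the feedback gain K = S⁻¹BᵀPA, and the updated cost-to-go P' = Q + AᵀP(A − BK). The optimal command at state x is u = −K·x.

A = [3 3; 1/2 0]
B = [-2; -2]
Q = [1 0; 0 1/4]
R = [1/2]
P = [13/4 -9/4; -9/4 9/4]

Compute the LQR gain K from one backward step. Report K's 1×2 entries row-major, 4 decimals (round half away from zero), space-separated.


BᵀP = [-2.0000 0.0000]
S = R + BᵀPB = [1/2] + [4.0000] = [4.5000]
BᵀPA = [-6.0000 -6.0000]
K = S⁻¹·BᵀPA = [-1.3333 -1.3333]
A−BK = [0.3333 0.3333; -2.1667 -2.6667]
AᵀP(A−BK) = [15.0625 17.8750; 17.8750 21.2500]
P' = Q + AᵀP(A−BK) = [16.0625 17.8750; 17.8750 21.5000]
tr(P') = 37.5625

-1.3333 -1.3333


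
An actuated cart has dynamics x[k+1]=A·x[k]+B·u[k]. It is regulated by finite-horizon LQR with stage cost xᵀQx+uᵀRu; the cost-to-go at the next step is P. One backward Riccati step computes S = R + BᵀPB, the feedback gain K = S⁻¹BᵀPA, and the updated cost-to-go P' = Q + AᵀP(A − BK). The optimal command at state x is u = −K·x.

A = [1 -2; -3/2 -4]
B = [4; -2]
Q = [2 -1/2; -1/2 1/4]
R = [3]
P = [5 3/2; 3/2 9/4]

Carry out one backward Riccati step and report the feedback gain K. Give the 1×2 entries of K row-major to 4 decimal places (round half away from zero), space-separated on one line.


BᵀP = [17.0000 1.5000]
S = R + BᵀPB = [3] + [65.0000] = [68.0000]
BᵀPA = [14.7500 -40.0000]
K = S⁻¹·BᵀPA = [0.2169 -0.5882]
A−BK = [0.1324 0.3529; -1.0662 -5.1765]
AᵀP(A−BK) = [2.3631 10.6765; 10.6765 56.4706]
P' = Q + AᵀP(A−BK) = [4.3631 10.1765; 10.1765 56.7206]
tr(P') = 61.0836

0.2169 -0.5882


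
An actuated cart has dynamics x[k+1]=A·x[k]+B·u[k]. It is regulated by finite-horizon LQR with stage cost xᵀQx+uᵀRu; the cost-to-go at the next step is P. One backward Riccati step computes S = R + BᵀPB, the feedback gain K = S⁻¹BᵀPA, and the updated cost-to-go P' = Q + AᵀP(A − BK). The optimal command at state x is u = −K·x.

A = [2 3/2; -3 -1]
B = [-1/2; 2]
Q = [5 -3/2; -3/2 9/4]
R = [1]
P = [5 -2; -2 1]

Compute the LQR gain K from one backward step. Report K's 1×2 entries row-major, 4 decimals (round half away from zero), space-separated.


BᵀP = [-6.5000 3.0000]
S = R + BᵀPB = [1] + [9.2500] = [10.2500]
BᵀPA = [-22.0000 -12.7500]
K = S⁻¹·BᵀPA = [-2.1463 -1.2439]
A−BK = [0.9268 0.8780; 1.2927 1.4878]
AᵀP(A−BK) = [5.7805 3.6341; 3.6341 2.3902]
P' = Q + AᵀP(A−BK) = [10.7805 2.1341; 2.1341 4.6402]
tr(P') = 15.4207

-2.1463 -1.2439


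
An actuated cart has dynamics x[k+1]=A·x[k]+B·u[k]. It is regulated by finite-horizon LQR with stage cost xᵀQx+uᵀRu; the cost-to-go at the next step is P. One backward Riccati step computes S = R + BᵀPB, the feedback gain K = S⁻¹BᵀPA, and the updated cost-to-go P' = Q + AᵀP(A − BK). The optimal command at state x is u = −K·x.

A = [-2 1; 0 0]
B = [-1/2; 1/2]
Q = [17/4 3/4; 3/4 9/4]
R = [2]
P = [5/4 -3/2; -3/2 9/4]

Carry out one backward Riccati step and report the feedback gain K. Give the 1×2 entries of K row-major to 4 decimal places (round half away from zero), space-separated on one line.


0.7586 -0.3793

BᵀP = [-1.3750 1.8750]
S = R + BᵀPB = [2] + [1.6250] = [3.6250]
BᵀPA = [2.7500 -1.3750]
K = S⁻¹·BᵀPA = [0.7586 -0.3793]
A−BK = [-1.6207 0.8103; -0.3793 0.1897]
AᵀP(A−BK) = [2.9138 -1.4569; -1.4569 0.7284]
P' = Q + AᵀP(A−BK) = [7.1638 -0.7069; -0.7069 2.9784]
tr(P') = 10.1422
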